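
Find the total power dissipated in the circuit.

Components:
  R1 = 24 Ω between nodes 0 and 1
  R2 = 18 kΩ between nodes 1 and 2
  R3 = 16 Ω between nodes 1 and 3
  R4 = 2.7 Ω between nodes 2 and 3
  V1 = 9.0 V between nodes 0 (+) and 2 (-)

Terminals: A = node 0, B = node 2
Nodal analysis, taking node 2 as the 0 V reference.
Source V1 fixes V_0 = 9 V.
KCL at each unknown node (sum of currents leaving = 0; resistances in Ω):
  Node 1: (V_1 - 9)/24 + (V_1 - 0)/18000 + (V_1 - V_3)/16 = 0
  Node 3: (V_3 - V_1)/16 + (V_3 - 0)/2.7 = 0
Collecting terms (coefficients in siemens):
  0.1042·V_1 - 0.0625·V_3 = 0.375
  0.4329·V_3 - 0.0625·V_1 = 0
Determinant D = (0.1042)(0.4329) - (-0.0625)(-0.0625) = 0.04121
V_1 = [(0.375)(0.4329) - (-0.0625)(0)]/D = 3.939 V
V_3 = [(0.1042)(0) - (0.375)(-0.0625)]/D = 0.5688 V
Power in each resistor, P = (ΔV)²/R:
  P_R1 = (9 - 3.939)²/24 = 1.067 W
  P_R2 = (3.939 - 0)²/18000 = 0.0008621 W
  P_R3 = (3.939 - 0.5688)²/16 = 0.71 W
  P_R4 = (0 - 0.5688)²/2.7 = 0.1198 W
P_total = P_R1 + P_R2 + P_R3 + P_R4 = 1.898 W

Final answer: 1.898 W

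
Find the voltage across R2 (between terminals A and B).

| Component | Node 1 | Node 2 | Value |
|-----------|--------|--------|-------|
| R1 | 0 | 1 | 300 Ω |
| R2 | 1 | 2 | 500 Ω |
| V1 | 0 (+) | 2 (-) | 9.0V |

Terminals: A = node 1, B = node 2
R1 and R2 are in series across V1 (node 0 → node 1 → node 2), and the output A–B is taken across R2, so this is a voltage divider.
Series current: I = V1/(R1 + R2) = 9/(300 + 500) = 9/800 = 0.01125 A
V_R2 = I × R2 = V1 × R2/(R1 + R2) = 9 × 500/800 = 5.625 V

Final answer: 5.625 V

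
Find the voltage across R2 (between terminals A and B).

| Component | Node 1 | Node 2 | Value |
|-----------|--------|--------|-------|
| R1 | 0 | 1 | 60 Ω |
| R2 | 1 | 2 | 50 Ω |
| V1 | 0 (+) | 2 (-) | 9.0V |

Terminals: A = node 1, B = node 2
R1 and R2 are in series across V1 (node 0 → node 1 → node 2), and the output A–B is taken across R2, so this is a voltage divider.
Series current: I = V1/(R1 + R2) = 9/(60 + 50) = 9/110 = 0.08182 A
V_R2 = I × R2 = V1 × R2/(R1 + R2) = 9 × 50/110 = 4.091 V

Final answer: 4.091 V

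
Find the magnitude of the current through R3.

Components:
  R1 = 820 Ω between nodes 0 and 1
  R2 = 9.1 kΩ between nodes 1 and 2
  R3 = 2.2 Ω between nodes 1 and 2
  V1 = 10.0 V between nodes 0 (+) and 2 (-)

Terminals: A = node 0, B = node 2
Nodal analysis, taking node 2 as the 0 V reference.
Source V1 fixes V_0 = 10 V.
KCL at each unknown node (sum of currents leaving = 0; resistances in Ω):
  Node 1: (V_1 - 10)/820 + (V_1 - 0)/9100 + (V_1 - 0)/2.2 = 0
Collecting terms: 0.4559 × V_1 = 0.0122  =>  V_1 = 0.02675 V
I_R3 = (V_1 - V_2)/R3 = (0.02675 - 0)/2.2 = 0.01216 A
|I_R3| = 0.01216 A

Final answer: |I_R3| = 0.01216 A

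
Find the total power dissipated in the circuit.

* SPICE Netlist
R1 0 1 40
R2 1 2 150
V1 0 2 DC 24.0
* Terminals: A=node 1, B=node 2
Nodal analysis, taking node 2 as the 0 V reference.
Source V1 fixes V_0 = 24 V.
KCL at each unknown node (sum of currents leaving = 0; resistances in Ω):
  Node 1: (V_1 - 24)/40 + (V_1 - 0)/150 = 0
Collecting terms: 0.03167 × V_1 = 0.6  =>  V_1 = 18.95 V
Power in each resistor, P = (ΔV)²/R:
  P_R1 = (24 - 18.95)²/40 = 0.6382 W
  P_R2 = (18.95 - 0)²/150 = 2.393 W
P_total = P_R1 + P_R2 = 3.032 W

Final answer: 3.032 W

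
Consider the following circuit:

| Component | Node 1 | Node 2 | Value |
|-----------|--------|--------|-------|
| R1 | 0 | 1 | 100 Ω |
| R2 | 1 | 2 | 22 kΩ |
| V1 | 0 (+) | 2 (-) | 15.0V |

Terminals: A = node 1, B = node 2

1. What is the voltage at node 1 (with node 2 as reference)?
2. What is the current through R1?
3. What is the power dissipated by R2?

Nodal analysis, taking node 2 as the 0 V reference.
Source V1 fixes V_0 = 15 V.
KCL at each unknown node (sum of currents leaving = 0; resistances in Ω):
  Node 1: (V_1 - 15)/100 + (V_1 - 0)/22000 = 0
Collecting terms: 0.01005 × V_1 = 0.15  =>  V_1 = 14.93 V
Part 1:
  Read off the nodal solution: V_1 = 14.93 V
Part 2:
  I_R1 = (V_0 - V_1)/R1 = (15 - 14.93)/100 = 0.0006787 A
  Magnitude: I_R1 = 0.0006787 A
Part 3:
  I_R2 = (V_1 - V_2)/R2 = (14.93 - 0)/22000 = 0.0006787 A
  P_R2 = I_R2² × R2 = (0.0006787)² × 22000 = 0.01013 W

Final answers:
1. V_1 = 14.93 V
2. I_R1 = 0.0006787 A
3. P_R2 = 0.01013 W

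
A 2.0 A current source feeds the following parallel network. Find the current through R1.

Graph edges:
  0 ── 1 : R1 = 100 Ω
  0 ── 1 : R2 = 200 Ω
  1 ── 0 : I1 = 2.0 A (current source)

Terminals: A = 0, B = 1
All resistors sit directly between nodes 0 and 1, so they are in parallel and share one voltage V; the full source current 2 A splits among them.
1/R_par = 1/100 + 1/200 = 0.015 S  =>  R_par = 66.67 Ω
V = I × R_par = 2 × 66.67 = 133.3 V
I_R1 = V/R1 = 133.3/100 = 1.333 A

Final answer: 1.333 A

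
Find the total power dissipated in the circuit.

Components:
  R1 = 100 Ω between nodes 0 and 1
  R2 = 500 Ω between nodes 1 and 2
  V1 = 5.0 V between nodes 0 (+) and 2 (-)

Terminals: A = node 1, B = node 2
Nodal analysis, taking node 2 as the 0 V reference.
Source V1 fixes V_0 = 5 V.
KCL at each unknown node (sum of currents leaving = 0; resistances in Ω):
  Node 1: (V_1 - 5)/100 + (V_1 - 0)/500 = 0
Collecting terms: 0.012 × V_1 = 0.05  =>  V_1 = 4.167 V
Power in each resistor, P = (ΔV)²/R:
  P_R1 = (5 - 4.167)²/100 = 0.006944 W
  P_R2 = (4.167 - 0)²/500 = 0.03472 W
P_total = P_R1 + P_R2 = 0.04167 W

Final answer: 0.04167 W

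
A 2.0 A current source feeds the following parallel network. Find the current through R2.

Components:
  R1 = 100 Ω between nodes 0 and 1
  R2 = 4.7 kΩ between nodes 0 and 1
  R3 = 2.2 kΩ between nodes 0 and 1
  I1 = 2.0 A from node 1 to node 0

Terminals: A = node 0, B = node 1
All resistors sit directly between nodes 0 and 1, so they are in parallel and share one voltage V; the full source current 2 A splits among them.
1/R_par = 1/100 + 1/4700 + 1/2200 = 0.01067 S  =>  R_par = 93.74 Ω
V = I × R_par = 2 × 93.74 = 187.5 V
I_R2 = V/R2 = 187.5/4700 = 0.03989 A

Final answer: 0.03989 A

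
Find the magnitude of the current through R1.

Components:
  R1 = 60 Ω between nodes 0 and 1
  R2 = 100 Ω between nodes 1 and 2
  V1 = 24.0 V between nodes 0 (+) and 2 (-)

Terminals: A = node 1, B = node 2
Nodal analysis, taking node 2 as the 0 V reference.
Source V1 fixes V_0 = 24 V.
KCL at each unknown node (sum of currents leaving = 0; resistances in Ω):
  Node 1: (V_1 - 24)/60 + (V_1 - 0)/100 = 0
Collecting terms: 0.02667 × V_1 = 0.4  =>  V_1 = 15 V
I_R1 = (V_0 - V_1)/R1 = (24 - 15)/60 = 0.15 A
|I_R1| = 0.15 A

Final answer: |I_R1| = 0.15 A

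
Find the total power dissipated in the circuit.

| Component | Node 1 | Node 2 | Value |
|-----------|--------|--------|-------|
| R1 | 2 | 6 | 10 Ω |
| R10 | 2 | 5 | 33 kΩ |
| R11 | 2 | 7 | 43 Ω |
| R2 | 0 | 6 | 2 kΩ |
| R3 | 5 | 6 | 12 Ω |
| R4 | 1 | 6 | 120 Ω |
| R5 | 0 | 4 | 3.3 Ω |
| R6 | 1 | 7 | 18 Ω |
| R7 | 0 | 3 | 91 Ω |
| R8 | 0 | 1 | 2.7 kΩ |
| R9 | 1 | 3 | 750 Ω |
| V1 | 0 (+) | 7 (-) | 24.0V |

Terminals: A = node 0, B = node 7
Nodal analysis, taking node 7 as the 0 V reference.
Source V1 fixes V_0 = 24 V.
KCL at each unknown node (sum of currents leaving = 0; resistances in Ω):
  Node 1: (V_1 - V_6)/120 + (V_1 - 0)/18 + (V_1 - 24)/2700 + (V_1 - V_3)/750 = 0
  Node 2: (V_2 - V_6)/10 + (V_2 - V_5)/33000 + (V_2 - 0)/43 = 0
  Node 3: (V_3 - 24)/91 + (V_3 - V_1)/750 = 0
  Node 4: (V_4 - 24)/3.3 = 0
  Node 5: (V_5 - V_6)/12 + (V_5 - V_2)/33000 = 0
  Node 6: (V_6 - V_2)/10 + (V_6 - 24)/2000 + (V_6 - V_5)/12 + (V_6 - V_1)/120 = 0
Collecting terms (coefficients in siemens):
  0.06559·V_1 - 0.001333·V_3 - 0.008333·V_6 = 0.008889
  0.1233·V_2 - 0.0000303·V_5 - 0.1·V_6 = 0
  0.01232·V_3 - 0.001333·V_1 = 0.2637
  0.303·V_4 = 7.273
  0.08336·V_5 - 0.0000303·V_2 - 0.08333·V_6 = 0
  0.1922·V_6 - 0.008333·V_1 - 0.1·V_2 - 0.08333·V_5 = 0.012
Solving these 6 simultaneous equations (Gaussian elimination) gives:
  V_1 = 0.652 V, V_2 = 0.5106 V, V_3 = 21.47 V, V_4 = 24 V
  V_5 = 0.6293 V, V_6 = 0.6293 V
Power in each resistor, P = (ΔV)²/R:
  P_R1 = (0.5106 - 0.6293)²/10 = 0.001409 W
  P_R2 = (24 - 0.6293)²/2000 = 0.2731 W
  P_R3 = (0.6293 - 0.6293)²/12 = 0.0000000001552 W
  P_R4 = (0.652 - 0.6293)²/120 = 0.000004283 W
  P_R5 = (24 - 24)²/3.3 = 0 W
  P_R6 = (0.652 - 0)²/18 = 0.02361 W
  P_R7 = (24 - 21.47)²/91 = 0.07014 W
  P_R8 = (24 - 0.652)²/2700 = 0.2019 W
  P_R9 = (0.652 - 21.47)²/750 = 0.5781 W
  P_R10 = (0.5106 - 0.6293)²/33000 = 0.0000004267 W
  P_R11 = (0.5106 - 0)²/43 = 0.006063 W
P_total = P_R1 + P_R2 + P_R3 + P_R4 + P_R5 + P_R6 + P_R7 + P_R8 + P_R9 + P_R10 + P_R11 = 1.154 W

Final answer: 1.154 W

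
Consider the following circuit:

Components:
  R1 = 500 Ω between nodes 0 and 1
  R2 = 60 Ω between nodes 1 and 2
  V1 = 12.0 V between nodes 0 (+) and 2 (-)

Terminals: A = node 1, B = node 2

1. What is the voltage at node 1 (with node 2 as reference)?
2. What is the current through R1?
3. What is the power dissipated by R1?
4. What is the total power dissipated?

Nodal analysis, taking node 2 as the 0 V reference.
Source V1 fixes V_0 = 12 V.
KCL at each unknown node (sum of currents leaving = 0; resistances in Ω):
  Node 1: (V_1 - 12)/500 + (V_1 - 0)/60 = 0
Collecting terms: 0.01867 × V_1 = 0.024  =>  V_1 = 1.286 V
Part 1:
  Read off the nodal solution: V_1 = 1.286 V
Part 2:
  I_R1 = (V_0 - V_1)/R1 = (12 - 1.286)/500 = 0.02143 A
  Magnitude: I_R1 = 0.02143 A
Part 3:
  I_R1 = (V_0 - V_1)/R1 = (12 - 1.286)/500 = 0.02143 A
  P_R1 = I_R1² × R1 = (0.02143)² × 500 = 0.2296 W
Part 4:
  Power in each resistor, P = (ΔV)²/R:
    P_R1 = (12 - 1.286)²/500 = 0.2296 W
    P_R2 = (1.286 - 0)²/60 = 0.02755 W
  P_total = P_R1 + P_R2 = 0.2571 W

Final answers:
1. V_1 = 1.286 V
2. I_R1 = 0.02143 A
3. P_R1 = 0.2296 W
4. P_total = 0.2571 W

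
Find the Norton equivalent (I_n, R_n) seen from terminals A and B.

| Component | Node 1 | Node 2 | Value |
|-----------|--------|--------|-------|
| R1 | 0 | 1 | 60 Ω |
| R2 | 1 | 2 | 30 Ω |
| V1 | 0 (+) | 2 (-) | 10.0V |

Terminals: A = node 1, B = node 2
Find the Thévenin equivalent first; then I_n = V_th/R_th and R_n = R_th.
Step 1 — V_th is the open-circuit voltage V_A - V_B (nothing connected across the terminals).
Nodal analysis, taking node 2 as the 0 V reference.
Source V1 fixes V_0 = 10 V.
KCL at each unknown node (sum of currents leaving = 0; resistances in Ω):
  Node 1: (V_1 - 10)/60 + (V_1 - 0)/30 = 0
Collecting terms: 0.05 × V_1 = 0.1667  =>  V_1 = 3.333 V
V_th = V_1 - V_2 = 3.333 - 0 = 3.333 V
Step 2 — R_th: zero the source — replace V1 by a short circuit (node 2 merges into node 0) — and find the resistance seen between A (node 1) and B (node 0).
Reduce the network between node 1 (A) and node 0 (B) by series/parallel combination:
  Rp1 = R1 ‖ R2 (parallel, both between nodes 0 and 1) = 1/(1/60 + 1/30) = 20 Ω
R_th = 20 Ω
I_n = V_th/R_th = 3.333/20 = 0.1667 A, and R_n = R_th = 20 Ω

Final answer: I_n = 0.1667 A, R_n = 20 Ω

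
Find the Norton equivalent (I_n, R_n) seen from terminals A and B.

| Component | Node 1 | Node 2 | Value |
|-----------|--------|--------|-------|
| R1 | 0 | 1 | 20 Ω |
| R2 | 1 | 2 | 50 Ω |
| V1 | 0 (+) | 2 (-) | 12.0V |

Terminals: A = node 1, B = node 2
Find the Thévenin equivalent first; then I_n = V_th/R_th and R_n = R_th.
Step 1 — V_th is the open-circuit voltage V_A - V_B (nothing connected across the terminals).
Nodal analysis, taking node 2 as the 0 V reference.
Source V1 fixes V_0 = 12 V.
KCL at each unknown node (sum of currents leaving = 0; resistances in Ω):
  Node 1: (V_1 - 12)/20 + (V_1 - 0)/50 = 0
Collecting terms: 0.07 × V_1 = 0.6  =>  V_1 = 8.571 V
V_th = V_1 - V_2 = 8.571 - 0 = 8.571 V
Step 2 — R_th: zero the source — replace V1 by a short circuit (node 2 merges into node 0) — and find the resistance seen between A (node 1) and B (node 0).
Reduce the network between node 1 (A) and node 0 (B) by series/parallel combination:
  Rp1 = R1 ‖ R2 (parallel, both between nodes 0 and 1) = 1/(1/20 + 1/50) = 14.29 Ω
R_th = 14.29 Ω
I_n = V_th/R_th = 8.571/14.29 = 0.6 A, and R_n = R_th = 14.29 Ω

Final answer: I_n = 0.6 A, R_n = 14.29 Ω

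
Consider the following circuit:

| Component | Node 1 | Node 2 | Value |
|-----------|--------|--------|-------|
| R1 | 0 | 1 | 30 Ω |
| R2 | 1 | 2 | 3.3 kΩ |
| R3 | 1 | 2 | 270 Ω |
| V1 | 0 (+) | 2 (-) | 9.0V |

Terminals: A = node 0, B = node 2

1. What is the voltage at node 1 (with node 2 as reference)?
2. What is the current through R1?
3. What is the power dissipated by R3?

Nodal analysis, taking node 2 as the 0 V reference.
Source V1 fixes V_0 = 9 V.
KCL at each unknown node (sum of currents leaving = 0; resistances in Ω):
  Node 1: (V_1 - 9)/30 + (V_1 - 0)/3300 + (V_1 - 0)/270 = 0
Collecting terms: 0.03734 × V_1 = 0.3  =>  V_1 = 8.034 V
Part 1:
  Read off the nodal solution: V_1 = 8.034 V
Part 2:
  I_R1 = (V_0 - V_1)/R1 = (9 - 8.034)/30 = 0.03219 A
  Magnitude: I_R1 = 0.03219 A
Part 3:
  I_R3 = (V_1 - V_2)/R3 = (8.034 - 0)/270 = 0.02976 A
  P_R3 = I_R3² × R3 = (0.02976)² × 270 = 0.2391 W

Final answers:
1. V_1 = 8.034 V
2. I_R1 = 0.03219 A
3. P_R3 = 0.2391 W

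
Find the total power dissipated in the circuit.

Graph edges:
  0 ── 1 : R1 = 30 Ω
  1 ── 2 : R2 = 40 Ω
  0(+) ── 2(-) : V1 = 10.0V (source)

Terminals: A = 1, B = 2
Nodal analysis, taking node 2 as the 0 V reference.
Source V1 fixes V_0 = 10 V.
KCL at each unknown node (sum of currents leaving = 0; resistances in Ω):
  Node 1: (V_1 - 10)/30 + (V_1 - 0)/40 = 0
Collecting terms: 0.05833 × V_1 = 0.3333  =>  V_1 = 5.714 V
Power in each resistor, P = (ΔV)²/R:
  P_R1 = (10 - 5.714)²/30 = 0.6122 W
  P_R2 = (5.714 - 0)²/40 = 0.8163 W
P_total = P_R1 + P_R2 = 1.429 W

Final answer: 1.429 W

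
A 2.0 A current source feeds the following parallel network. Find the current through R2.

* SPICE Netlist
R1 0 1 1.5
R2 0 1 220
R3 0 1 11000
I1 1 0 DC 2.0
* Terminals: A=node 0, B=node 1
All resistors sit directly between nodes 0 and 1, so they are in parallel and share one voltage V; the full source current 2 A splits among them.
1/R_par = 1/1.5 + 1/220 + 1/11000 = 0.6713 S  =>  R_par = 1.49 Ω
V = I × R_par = 2 × 1.49 = 2.979 V
I_R2 = V/R2 = 2.979/220 = 0.01354 A

Final answer: 0.01354 A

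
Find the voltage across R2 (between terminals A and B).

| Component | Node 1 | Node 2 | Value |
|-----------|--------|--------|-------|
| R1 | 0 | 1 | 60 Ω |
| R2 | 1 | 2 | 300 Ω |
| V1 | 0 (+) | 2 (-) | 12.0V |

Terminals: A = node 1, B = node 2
R1 and R2 are in series across V1 (node 0 → node 1 → node 2), and the output A–B is taken across R2, so this is a voltage divider.
Series current: I = V1/(R1 + R2) = 12/(60 + 300) = 12/360 = 0.03333 A
V_R2 = I × R2 = V1 × R2/(R1 + R2) = 12 × 300/360 = 10 V

Final answer: 10 V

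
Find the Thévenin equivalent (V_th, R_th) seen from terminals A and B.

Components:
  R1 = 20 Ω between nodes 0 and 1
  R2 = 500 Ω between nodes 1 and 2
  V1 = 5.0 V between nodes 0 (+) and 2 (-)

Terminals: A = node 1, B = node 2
Step 1 — V_th is the open-circuit voltage V_A - V_B (nothing connected across the terminals).
Nodal analysis, taking node 2 as the 0 V reference.
Source V1 fixes V_0 = 5 V.
KCL at each unknown node (sum of currents leaving = 0; resistances in Ω):
  Node 1: (V_1 - 5)/20 + (V_1 - 0)/500 = 0
Collecting terms: 0.052 × V_1 = 0.25  =>  V_1 = 4.808 V
V_th = V_1 - V_2 = 4.808 - 0 = 4.808 V
Step 2 — R_th: zero the source — replace V1 by a short circuit (node 2 merges into node 0) — and find the resistance seen between A (node 1) and B (node 0).
Reduce the network between node 1 (A) and node 0 (B) by series/parallel combination:
  Rp1 = R1 ‖ R2 (parallel, both between nodes 0 and 1) = 1/(1/20 + 1/500) = 19.23 Ω
R_th = 19.23 Ω

Final answer: V_th = 4.808 V, R_th = 19.23 Ω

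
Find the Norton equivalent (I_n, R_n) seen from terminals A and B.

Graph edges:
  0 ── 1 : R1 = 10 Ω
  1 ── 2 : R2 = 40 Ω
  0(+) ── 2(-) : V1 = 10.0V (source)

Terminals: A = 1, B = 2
Find the Thévenin equivalent first; then I_n = V_th/R_th and R_n = R_th.
Step 1 — V_th is the open-circuit voltage V_A - V_B (nothing connected across the terminals).
Nodal analysis, taking node 2 as the 0 V reference.
Source V1 fixes V_0 = 10 V.
KCL at each unknown node (sum of currents leaving = 0; resistances in Ω):
  Node 1: (V_1 - 10)/10 + (V_1 - 0)/40 = 0
Collecting terms: 0.125 × V_1 = 1  =>  V_1 = 8 V
V_th = V_1 - V_2 = 8 - 0 = 8 V
Step 2 — R_th: zero the source — replace V1 by a short circuit (node 2 merges into node 0) — and find the resistance seen between A (node 1) and B (node 0).
Reduce the network between node 1 (A) and node 0 (B) by series/parallel combination:
  Rp1 = R1 ‖ R2 (parallel, both between nodes 0 and 1) = 1/(1/10 + 1/40) = 8 Ω
R_th = 8 Ω
I_n = V_th/R_th = 8/8 = 1 A, and R_n = R_th = 8 Ω

Final answer: I_n = 1 A, R_n = 8 Ω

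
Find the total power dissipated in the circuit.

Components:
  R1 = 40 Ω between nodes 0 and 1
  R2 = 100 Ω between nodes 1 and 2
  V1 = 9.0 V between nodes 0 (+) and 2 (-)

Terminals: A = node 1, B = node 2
Nodal analysis, taking node 2 as the 0 V reference.
Source V1 fixes V_0 = 9 V.
KCL at each unknown node (sum of currents leaving = 0; resistances in Ω):
  Node 1: (V_1 - 9)/40 + (V_1 - 0)/100 = 0
Collecting terms: 0.035 × V_1 = 0.225  =>  V_1 = 6.429 V
Power in each resistor, P = (ΔV)²/R:
  P_R1 = (9 - 6.429)²/40 = 0.1653 W
  P_R2 = (6.429 - 0)²/100 = 0.4133 W
P_total = P_R1 + P_R2 = 0.5786 W

Final answer: 0.5786 W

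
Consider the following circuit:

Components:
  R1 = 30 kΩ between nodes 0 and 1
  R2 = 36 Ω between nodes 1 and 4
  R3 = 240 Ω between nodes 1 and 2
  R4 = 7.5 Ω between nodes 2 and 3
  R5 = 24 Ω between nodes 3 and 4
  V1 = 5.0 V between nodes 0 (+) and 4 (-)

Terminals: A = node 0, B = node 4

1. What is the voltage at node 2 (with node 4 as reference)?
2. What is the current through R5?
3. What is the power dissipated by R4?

Nodal analysis, taking node 4 as the 0 V reference.
Source V1 fixes V_0 = 5 V.
KCL at each unknown node (sum of currents leaving = 0; resistances in Ω):
  Node 1: (V_1 - 5)/30000 + (V_1 - 0)/36 + (V_1 - V_2)/240 = 0
  Node 2: (V_2 - V_1)/240 + (V_2 - V_3)/7.5 = 0
  Node 3: (V_3 - V_2)/7.5 + (V_3 - 0)/24 = 0
Collecting terms (coefficients in siemens):
  0.03198·V_1 - 0.004167·V_2 = 0.0001667
  0.1375·V_2 - 0.004167·V_1 - 0.1333·V_3 = 0
  0.175·V_3 - 0.1333·V_2 = 0
Solving these 3 simultaneous equations (Gaussian elimination) gives:
  V_1 = 0.005292 V, V_2 = 0.000614 V, V_3 = 0.0004678 V
Part 1:
  Read off the nodal solution: V_2 = 0.000614 V
Part 2:
  I_R5 = (V_3 - V_4)/R5 = (0.0004678 - 0)/24 = 0.00001949 A
  Magnitude: I_R5 = 0.00001949 A
Part 3:
  I_R4 = (V_2 - V_3)/R4 = (0.000614 - 0.0004678)/7.5 = 0.00001949 A
  P_R4 = I_R4² × R4 = (0.00001949)² × 7.5 = 0.000000002849 W

Final answers:
1. V_2 = 0.000614 V
2. I_R5 = 1.949e-05 A
3. P_R4 = 2.849e-09 W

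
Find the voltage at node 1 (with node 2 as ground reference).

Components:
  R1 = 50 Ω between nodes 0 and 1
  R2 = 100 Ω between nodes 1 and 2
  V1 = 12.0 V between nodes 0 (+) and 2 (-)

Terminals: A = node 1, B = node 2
Nodal analysis, taking node 2 as the 0 V reference.
Source V1 fixes V_0 = 12 V.
KCL at each unknown node (sum of currents leaving = 0; resistances in Ω):
  Node 1: (V_1 - 12)/50 + (V_1 - 0)/100 = 0
Collecting terms: 0.03 × V_1 = 0.24  =>  V_1 = 8 V
The requested potential is V_1 = 8 V.

Final answer: V_1 = 8 V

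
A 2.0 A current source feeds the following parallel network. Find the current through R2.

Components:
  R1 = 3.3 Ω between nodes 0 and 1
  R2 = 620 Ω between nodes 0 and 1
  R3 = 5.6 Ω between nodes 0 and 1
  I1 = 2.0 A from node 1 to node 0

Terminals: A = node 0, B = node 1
All resistors sit directly between nodes 0 and 1, so they are in parallel and share one voltage V; the full source current 2 A splits among them.
1/R_par = 1/3.3 + 1/620 + 1/5.6 = 0.4832 S  =>  R_par = 2.069 Ω
V = I × R_par = 2 × 2.069 = 4.139 V
I_R2 = V/R2 = 4.139/620 = 0.006676 A

Final answer: 0.006676 A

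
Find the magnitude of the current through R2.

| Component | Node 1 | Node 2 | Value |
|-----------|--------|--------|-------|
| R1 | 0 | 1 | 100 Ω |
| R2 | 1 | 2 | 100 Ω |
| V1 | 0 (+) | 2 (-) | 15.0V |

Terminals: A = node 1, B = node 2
Nodal analysis, taking node 2 as the 0 V reference.
Source V1 fixes V_0 = 15 V.
KCL at each unknown node (sum of currents leaving = 0; resistances in Ω):
  Node 1: (V_1 - 15)/100 + (V_1 - 0)/100 = 0
Collecting terms: 0.02 × V_1 = 0.15  =>  V_1 = 7.5 V
I_R2 = (V_1 - V_2)/R2 = (7.5 - 0)/100 = 0.075 A
|I_R2| = 0.075 A

Final answer: |I_R2| = 0.075 A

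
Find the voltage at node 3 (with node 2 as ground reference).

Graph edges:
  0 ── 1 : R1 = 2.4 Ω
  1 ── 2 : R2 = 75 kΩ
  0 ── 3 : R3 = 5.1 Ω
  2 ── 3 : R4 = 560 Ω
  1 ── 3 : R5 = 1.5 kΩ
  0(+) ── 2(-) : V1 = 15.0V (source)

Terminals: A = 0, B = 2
Nodal analysis, taking node 2 as the 0 V reference.
Source V1 fixes V_0 = 15 V.
KCL at each unknown node (sum of currents leaving = 0; resistances in Ω):
  Node 1: (V_1 - 15)/2.4 + (V_1 - 0)/75000 + (V_1 - V_3)/1500 = 0
  Node 3: (V_3 - 15)/5.1 + (V_3 - 0)/560 + (V_3 - V_1)/1500 = 0
Collecting terms (coefficients in siemens):
  0.4173·V_1 - 0.0006667·V_3 = 6.25
  0.1985·V_3 - 0.0006667·V_1 = 2.941
Determinant D = (0.4173)(0.1985) - (-0.0006667)(-0.0006667) = 0.08286
V_1 = [(6.25)(0.1985) - (-0.0006667)(2.941)]/D = 15 V
V_3 = [(0.4173)(2.941) - (6.25)(-0.0006667)]/D = 14.87 V
The requested potential is V_3 = 14.87 V.

Final answer: V_3 = 14.87 V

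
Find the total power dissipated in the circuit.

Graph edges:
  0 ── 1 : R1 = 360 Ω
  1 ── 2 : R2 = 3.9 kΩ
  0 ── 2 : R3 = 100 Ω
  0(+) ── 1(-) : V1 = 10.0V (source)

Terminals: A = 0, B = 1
Nodal analysis, taking node 1 as the 0 V reference.
Source V1 fixes V_0 = 10 V.
KCL at each unknown node (sum of currents leaving = 0; resistances in Ω):
  Node 2: (V_2 - 0)/3900 + (V_2 - 10)/100 = 0
Collecting terms: 0.01026 × V_2 = 0.1  =>  V_2 = 9.75 V
Power in each resistor, P = (ΔV)²/R:
  P_R1 = (10 - 0)²/360 = 0.2778 W
  P_R2 = (0 - 9.75)²/3900 = 0.02438 W
  P_R3 = (10 - 9.75)²/100 = 0.000625 W
P_total = P_R1 + P_R2 + P_R3 = 0.3028 W

Final answer: 0.3028 W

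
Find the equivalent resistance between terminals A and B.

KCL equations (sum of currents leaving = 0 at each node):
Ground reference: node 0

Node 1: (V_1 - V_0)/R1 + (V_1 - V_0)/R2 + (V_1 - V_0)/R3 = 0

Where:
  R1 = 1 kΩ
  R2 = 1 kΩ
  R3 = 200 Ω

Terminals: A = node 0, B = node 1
Reduce the network between node 0 (A) and node 1 (B) by series/parallel combination:
  Rp1 = R1 ‖ R2 ‖ R3 (parallel, all between nodes 0 and 1) = 1/(1/1000 + 1/1000 + 1/200) = 142.9 Ω
R_eq = 142.9 Ω

Final answer: 142.9 Ω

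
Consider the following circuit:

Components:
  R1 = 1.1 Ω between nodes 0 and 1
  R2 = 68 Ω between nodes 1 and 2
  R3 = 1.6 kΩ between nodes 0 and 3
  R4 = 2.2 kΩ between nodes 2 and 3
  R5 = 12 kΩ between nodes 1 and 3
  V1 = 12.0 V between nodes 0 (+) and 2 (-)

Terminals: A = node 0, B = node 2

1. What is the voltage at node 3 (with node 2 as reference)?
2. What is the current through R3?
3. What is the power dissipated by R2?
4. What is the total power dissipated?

Nodal analysis, taking node 2 as the 0 V reference.
Source V1 fixes V_0 = 12 V.
KCL at each unknown node (sum of currents leaving = 0; resistances in Ω):
  Node 1: (V_1 - 12)/1.1 + (V_1 - 0)/68 + (V_1 - V_3)/12000 = 0
  Node 3: (V_3 - 12)/1600 + (V_3 - 0)/2200 + (V_3 - V_1)/12000 = 0
Collecting terms (coefficients in siemens):
  0.9239·V_1 - 0.00008333·V_3 = 10.91
  0.001163·V_3 - 0.00008333·V_1 = 0.0075
Determinant D = (0.9239)(0.001163) - (-0.00008333)(-0.00008333) = 0.001074
V_1 = [(10.91)(0.001163) - (-0.00008333)(0.0075)]/D = 11.81 V
V_3 = [(0.9239)(0.0075) - (10.91)(-0.00008333)]/D = 7.296 V
Part 1:
  Read off the nodal solution: V_3 = 7.296 V
Part 2:
  I_R3 = (V_0 - V_3)/R3 = (12 - 7.296)/1600 = 0.00294 A
  Magnitude: I_R3 = 0.00294 A
Part 3:
  I_R2 = (V_1 - V_2)/R2 = (11.81 - 0)/68 = 0.1737 A
  P_R2 = I_R2² × R2 = (0.1737)² × 68 = 2.051 W
Part 4:
  Power in each resistor, P = (ΔV)²/R:
    P_R1 = (12 - 11.81)²/1.1 = 0.03332 W
    P_R2 = (11.81 - 0)²/68 = 2.051 W
    P_R3 = (12 - 7.296)²/1600 = 0.01383 W
    P_R4 = (0 - 7.296)²/2200 = 0.02419 W
    P_R5 = (11.81 - 7.296)²/12000 = 0.001697 W
  P_total = P_R1 + P_R2 + P_R3 + P_R4 + P_R5 = 2.124 W

Final answers:
1. V_3 = 7.296 V
2. I_R3 = 0.00294 A
3. P_R2 = 2.051 W
4. P_total = 2.124 W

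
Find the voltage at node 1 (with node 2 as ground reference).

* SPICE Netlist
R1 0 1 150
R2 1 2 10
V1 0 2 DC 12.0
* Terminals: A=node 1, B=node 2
Nodal analysis, taking node 2 as the 0 V reference.
Source V1 fixes V_0 = 12 V.
KCL at each unknown node (sum of currents leaving = 0; resistances in Ω):
  Node 1: (V_1 - 12)/150 + (V_1 - 0)/10 = 0
Collecting terms: 0.1067 × V_1 = 0.08  =>  V_1 = 0.75 V
The requested potential is V_1 = 0.75 V.

Final answer: V_1 = 0.75 V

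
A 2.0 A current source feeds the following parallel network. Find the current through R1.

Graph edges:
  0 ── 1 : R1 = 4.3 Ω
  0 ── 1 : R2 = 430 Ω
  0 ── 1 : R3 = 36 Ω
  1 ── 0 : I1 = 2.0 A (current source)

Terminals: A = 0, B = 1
All resistors sit directly between nodes 0 and 1, so they are in parallel and share one voltage V; the full source current 2 A splits among them.
1/R_par = 1/4.3 + 1/430 + 1/36 = 0.2627 S  =>  R_par = 3.807 Ω
V = I × R_par = 2 × 3.807 = 7.614 V
I_R1 = V/R1 = 7.614/4.3 = 1.771 A

Final answer: 1.771 A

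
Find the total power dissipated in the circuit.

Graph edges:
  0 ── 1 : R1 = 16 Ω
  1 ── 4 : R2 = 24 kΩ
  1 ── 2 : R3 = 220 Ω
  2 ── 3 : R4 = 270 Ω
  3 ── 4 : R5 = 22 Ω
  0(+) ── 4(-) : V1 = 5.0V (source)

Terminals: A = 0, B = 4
Nodal analysis, taking node 4 as the 0 V reference.
Source V1 fixes V_0 = 5 V.
KCL at each unknown node (sum of currents leaving = 0; resistances in Ω):
  Node 1: (V_1 - 5)/16 + (V_1 - 0)/24000 + (V_1 - V_2)/220 = 0
  Node 2: (V_2 - V_1)/220 + (V_2 - V_3)/270 = 0
  Node 3: (V_3 - V_2)/270 + (V_3 - 0)/22 = 0
Collecting terms (coefficients in siemens):
  0.06709·V_1 - 0.004545·V_2 = 0.3125
  0.008249·V_2 - 0.004545·V_1 - 0.003704·V_3 = 0
  0.04916·V_3 - 0.003704·V_2 = 0
Solving these 3 simultaneous equations (Gaussian elimination) gives:
  V_1 = 4.845 V, V_2 = 2.763 V, V_3 = 0.2082 V
Power in each resistor, P = (ΔV)²/R:
  P_R1 = (5 - 4.845)²/16 = 0.001495 W
  P_R2 = (4.845 - 0)²/24000 = 0.0009782 W
  P_R3 = (4.845 - 2.763)²/220 = 0.0197 W
  P_R4 = (2.763 - 0.2082)²/270 = 0.02418 W
  P_R5 = (0.2082 - 0)²/22 = 0.00197 W
P_total = P_R1 + P_R2 + P_R3 + P_R4 + P_R5 = 0.04833 W

Final answer: 0.04833 W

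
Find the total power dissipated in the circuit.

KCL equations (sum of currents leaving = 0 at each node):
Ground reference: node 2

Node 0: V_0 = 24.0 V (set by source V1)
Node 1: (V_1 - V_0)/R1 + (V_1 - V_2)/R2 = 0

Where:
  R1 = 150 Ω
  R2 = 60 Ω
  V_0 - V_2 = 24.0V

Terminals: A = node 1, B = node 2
Nodal analysis, taking node 2 as the 0 V reference.
Source V1 fixes V_0 = 24 V.
KCL at each unknown node (sum of currents leaving = 0; resistances in Ω):
  Node 1: (V_1 - 24)/150 + (V_1 - 0)/60 = 0
Collecting terms: 0.02333 × V_1 = 0.16  =>  V_1 = 6.857 V
Power in each resistor, P = (ΔV)²/R:
  P_R1 = (24 - 6.857)²/150 = 1.959 W
  P_R2 = (6.857 - 0)²/60 = 0.7837 W
P_total = P_R1 + P_R2 = 2.743 W

Final answer: 2.743 W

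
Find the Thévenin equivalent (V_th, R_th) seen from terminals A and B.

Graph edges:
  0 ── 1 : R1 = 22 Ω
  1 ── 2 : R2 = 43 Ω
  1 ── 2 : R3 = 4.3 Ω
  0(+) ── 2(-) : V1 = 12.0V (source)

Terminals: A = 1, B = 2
Step 1 — V_th is the open-circuit voltage V_A - V_B (nothing connected across the terminals).
Nodal analysis, taking node 2 as the 0 V reference.
Source V1 fixes V_0 = 12 V.
KCL at each unknown node (sum of currents leaving = 0; resistances in Ω):
  Node 1: (V_1 - 12)/22 + (V_1 - 0)/43 + (V_1 - 0)/4.3 = 0
Collecting terms: 0.3013 × V_1 = 0.5455  =>  V_1 = 1.811 V
V_th = V_1 - V_2 = 1.811 - 0 = 1.811 V
Step 2 — R_th: zero the source — replace V1 by a short circuit (node 2 merges into node 0) — and find the resistance seen between A (node 1) and B (node 0).
Reduce the network between node 1 (A) and node 0 (B) by series/parallel combination:
  Rp1 = R1 ‖ R2 ‖ R3 (parallel, all between nodes 0 and 1) = 1/(1/22 + 1/43 + 1/4.3) = 3.319 Ω
R_th = 3.319 Ω

Final answer: V_th = 1.811 V, R_th = 3.319 Ω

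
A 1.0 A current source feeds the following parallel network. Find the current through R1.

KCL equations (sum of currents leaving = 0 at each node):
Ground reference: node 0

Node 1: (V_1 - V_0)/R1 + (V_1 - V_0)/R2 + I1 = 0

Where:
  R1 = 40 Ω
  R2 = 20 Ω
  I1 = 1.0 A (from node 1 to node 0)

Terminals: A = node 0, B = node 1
All resistors sit directly between nodes 0 and 1, so they are in parallel and share one voltage V; the full source current 1 A splits among them.
1/R_par = 1/40 + 1/20 = 0.075 S  =>  R_par = 13.33 Ω
V = I × R_par = 1 × 13.33 = 13.33 V
I_R1 = V/R1 = 13.33/40 = 0.3333 A

Final answer: 0.3333 A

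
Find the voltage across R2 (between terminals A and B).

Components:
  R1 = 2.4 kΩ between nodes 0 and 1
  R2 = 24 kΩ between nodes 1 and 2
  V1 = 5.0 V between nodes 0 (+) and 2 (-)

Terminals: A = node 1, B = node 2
R1 and R2 are in series across V1 (node 0 → node 1 → node 2), and the output A–B is taken across R2, so this is a voltage divider.
Series current: I = V1/(R1 + R2) = 5/(2400 + 24000) = 5/26400 = 0.0001894 A
V_R2 = I × R2 = V1 × R2/(R1 + R2) = 5 × 24000/26400 = 4.545 V

Final answer: 4.545 V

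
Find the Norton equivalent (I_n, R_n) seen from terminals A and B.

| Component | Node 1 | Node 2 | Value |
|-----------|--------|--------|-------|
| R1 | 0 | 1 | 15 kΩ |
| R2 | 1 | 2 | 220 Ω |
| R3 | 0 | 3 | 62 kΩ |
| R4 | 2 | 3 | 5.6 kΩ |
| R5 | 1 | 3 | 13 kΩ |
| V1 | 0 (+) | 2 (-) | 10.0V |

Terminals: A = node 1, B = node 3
Find the Thévenin equivalent first; then I_n = V_th/R_th and R_n = R_th.
Step 1 — V_th is the open-circuit voltage V_A - V_B (nothing connected across the terminals).
Nodal analysis, taking node 2 as the 0 V reference.
Source V1 fixes V_0 = 10 V.
KCL at each unknown node (sum of currents leaving = 0; resistances in Ω):
  Node 1: (V_1 - 10)/15000 + (V_1 - 0)/220 + (V_1 - V_3)/13000 = 0
  Node 3: (V_3 - 10)/62000 + (V_3 - 0)/5600 + (V_3 - V_1)/13000 = 0
Collecting terms (coefficients in siemens):
  0.004689·V_1 - 0.00007692·V_3 = 0.0006667
  0.0002716·V_3 - 0.00007692·V_1 = 0.0001613
Determinant D = (0.004689)(0.0002716) - (-0.00007692)(-0.00007692) = 0.000001268
V_1 = [(0.0006667)(0.0002716) - (-0.00007692)(0.0001613)]/D = 0.1526 V
V_3 = [(0.004689)(0.0001613) - (0.0006667)(-0.00007692)]/D = 0.637 V
V_th = V_1 - V_3 = 0.1526 - 0.637 = -0.4844 V
Step 2 — R_th: zero the source — replace V1 by a short circuit (node 2 merges into node 0) — and find the resistance seen between A (node 1) and B (node 3).
Reduce the network between node 1 (A) and node 3 (B) by series/parallel combination:
  Rp1 = R1 ‖ R2 (parallel, both between nodes 0 and 1) = 1/(1/15000 + 1/220) = 216.8 Ω
  Rp2 = R3 ‖ R4 (parallel, both between nodes 0 and 3) = 1/(1/62000 + 1/5600) = 5136 Ω
  Rs1 = Rp1 + Rp2 (series, joined only at node 0) = 216.8 + 5136 = 5353 Ω
  Rp3 = R5 ‖ Rs1 (parallel, both between nodes 1 and 3) = 1/(1/13000 + 1/5353) = 3792 Ω
R_th = 3.792 kΩ
I_n = V_th/R_th = -0.4844/3792 = -0.0001278 A, and R_n = R_th = 3.792 kΩ

Final answer: I_n = -0.0001278 A, R_n = 3.792 kΩ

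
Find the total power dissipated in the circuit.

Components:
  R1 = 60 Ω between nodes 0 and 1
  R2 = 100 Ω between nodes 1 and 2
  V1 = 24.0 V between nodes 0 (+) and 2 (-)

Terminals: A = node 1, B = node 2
Nodal analysis, taking node 2 as the 0 V reference.
Source V1 fixes V_0 = 24 V.
KCL at each unknown node (sum of currents leaving = 0; resistances in Ω):
  Node 1: (V_1 - 24)/60 + (V_1 - 0)/100 = 0
Collecting terms: 0.02667 × V_1 = 0.4  =>  V_1 = 15 V
Power in each resistor, P = (ΔV)²/R:
  P_R1 = (24 - 15)²/60 = 1.35 W
  P_R2 = (15 - 0)²/100 = 2.25 W
P_total = P_R1 + P_R2 = 3.6 W

Final answer: 3.6 W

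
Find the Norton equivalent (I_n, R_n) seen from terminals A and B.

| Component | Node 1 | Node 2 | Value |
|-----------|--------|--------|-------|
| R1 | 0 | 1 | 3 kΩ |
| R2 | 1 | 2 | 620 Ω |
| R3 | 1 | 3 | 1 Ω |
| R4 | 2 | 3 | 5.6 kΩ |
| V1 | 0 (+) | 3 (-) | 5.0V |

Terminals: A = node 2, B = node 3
Find the Thévenin equivalent first; then I_n = V_th/R_th and R_n = R_th.
Step 1 — V_th is the open-circuit voltage V_A - V_B (nothing connected across the terminals).
Nodal analysis, taking node 3 as the 0 V reference.
Source V1 fixes V_0 = 5 V.
KCL at each unknown node (sum of currents leaving = 0; resistances in Ω):
  Node 1: (V_1 - 5)/3000 + (V_1 - V_2)/620 + (V_1 - 0)/1 = 0
  Node 2: (V_2 - V_1)/620 + (V_2 - 0)/5600 = 0
Collecting terms (coefficients in siemens):
  1.002·V_1 - 0.001613·V_2 = 0.001667
  0.001791·V_2 - 0.001613·V_1 = 0
Determinant D = (1.002)(0.001791) - (-0.001613)(-0.001613) = 0.001792
V_1 = [(0.001667)(0.001791) - (-0.001613)(0)]/D = 0.001666 V
V_2 = [(1.002)(0) - (0.001667)(-0.001613)]/D = 0.0015 V
V_th = V_2 - V_3 = 0.0015 - 0 = 0.0015 V
Step 2 — R_th: zero the source — replace V1 by a short circuit (node 3 merges into node 0) — and find the resistance seen between A (node 2) and B (node 0).
Reduce the network between node 2 (A) and node 0 (B) by series/parallel combination:
  Rp1 = R1 ‖ R3 (parallel, both between nodes 0 and 1) = 1/(1/3000 + 1/1) = 0.9997 Ω
  Rs1 = R2 + Rp1 (series, joined only at node 1) = 620 + 0.9997 = 621 Ω
  Rp2 = R4 ‖ Rs1 (parallel, both between nodes 0 and 2) = 1/(1/5600 + 1/621) = 559 Ω
R_th = 559 Ω
I_n = V_th/R_th = 0.0015/559 = 0.000002683 A, and R_n = R_th = 559 Ω

Final answer: I_n = 2.683e-06 A, R_n = 559 Ω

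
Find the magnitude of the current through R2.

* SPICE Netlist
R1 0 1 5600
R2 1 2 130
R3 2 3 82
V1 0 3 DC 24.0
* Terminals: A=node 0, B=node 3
Nodal analysis, taking node 3 as the 0 V reference.
Source V1 fixes V_0 = 24 V.
KCL at each unknown node (sum of currents leaving = 0; resistances in Ω):
  Node 1: (V_1 - 24)/5600 + (V_1 - V_2)/130 = 0
  Node 2: (V_2 - V_1)/130 + (V_2 - 0)/82 = 0
Collecting terms (coefficients in siemens):
  0.007871·V_1 - 0.007692·V_2 = 0.004286
  0.01989·V_2 - 0.007692·V_1 = 0
Determinant D = (0.007871)(0.01989) - (-0.007692)(-0.007692) = 0.00009736
V_1 = [(0.004286)(0.01989) - (-0.007692)(0)]/D = 0.8754 V
V_2 = [(0.007871)(0) - (0.004286)(-0.007692)]/D = 0.3386 V
I_R2 = (V_1 - V_2)/R2 = (0.8754 - 0.3386)/130 = 0.004129 A
|I_R2| = 0.004129 A

Final answer: |I_R2| = 0.004129 A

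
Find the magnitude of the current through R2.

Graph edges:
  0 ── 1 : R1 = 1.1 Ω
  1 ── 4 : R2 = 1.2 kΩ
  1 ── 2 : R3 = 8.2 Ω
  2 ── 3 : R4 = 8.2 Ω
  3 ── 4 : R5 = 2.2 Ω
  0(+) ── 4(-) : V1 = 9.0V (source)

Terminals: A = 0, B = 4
Nodal analysis, taking node 4 as the 0 V reference.
Source V1 fixes V_0 = 9 V.
KCL at each unknown node (sum of currents leaving = 0; resistances in Ω):
  Node 1: (V_1 - 9)/1.1 + (V_1 - 0)/1200 + (V_1 - V_2)/8.2 = 0
  Node 2: (V_2 - V_1)/8.2 + (V_2 - V_3)/8.2 = 0
  Node 3: (V_3 - V_2)/8.2 + (V_3 - 0)/2.2 = 0
Collecting terms (coefficients in siemens):
  1.032·V_1 - 0.122·V_2 = 8.182
  0.2439·V_2 - 0.122·V_1 - 0.122·V_3 = 0
  0.5765·V_3 - 0.122·V_2 = 0
Solving these 3 simultaneous equations (Gaussian elimination) gives:
  V_1 = 8.49 V, V_2 = 4.747 V, V_3 = 1.004 V
I_R2 = (V_1 - V_4)/R2 = (8.49 - 0)/1200 = 0.007075 A
|I_R2| = 0.007075 A

Final answer: |I_R2| = 0.007075 A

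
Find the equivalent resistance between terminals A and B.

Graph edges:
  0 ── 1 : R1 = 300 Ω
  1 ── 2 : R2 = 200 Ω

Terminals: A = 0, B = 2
Reduce the network between node 0 (A) and node 2 (B) by series/parallel combination:
  Rs1 = R1 + R2 (series, joined only at node 1) = 300 + 200 = 500 Ω
R_eq = 500 Ω

Final answer: 500 Ω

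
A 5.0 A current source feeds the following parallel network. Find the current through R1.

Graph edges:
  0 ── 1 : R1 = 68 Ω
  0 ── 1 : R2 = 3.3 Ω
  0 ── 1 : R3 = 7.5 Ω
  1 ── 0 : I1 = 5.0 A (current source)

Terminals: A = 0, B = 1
All resistors sit directly between nodes 0 and 1, so they are in parallel and share one voltage V; the full source current 5 A splits among them.
1/R_par = 1/68 + 1/3.3 + 1/7.5 = 0.4511 S  =>  R_par = 2.217 Ω
V = I × R_par = 5 × 2.217 = 11.08 V
I_R1 = V/R1 = 11.08/68 = 0.163 A

Final answer: 0.163 A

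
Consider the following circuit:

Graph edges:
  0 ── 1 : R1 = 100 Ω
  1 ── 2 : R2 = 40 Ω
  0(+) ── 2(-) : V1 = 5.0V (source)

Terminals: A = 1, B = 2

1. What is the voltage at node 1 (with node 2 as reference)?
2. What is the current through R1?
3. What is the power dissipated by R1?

Nodal analysis, taking node 2 as the 0 V reference.
Source V1 fixes V_0 = 5 V.
KCL at each unknown node (sum of currents leaving = 0; resistances in Ω):
  Node 1: (V_1 - 5)/100 + (V_1 - 0)/40 = 0
Collecting terms: 0.035 × V_1 = 0.05  =>  V_1 = 1.429 V
Part 1:
  Read off the nodal solution: V_1 = 1.429 V
Part 2:
  I_R1 = (V_0 - V_1)/R1 = (5 - 1.429)/100 = 0.03571 A
  Magnitude: I_R1 = 0.03571 A
Part 3:
  I_R1 = (V_0 - V_1)/R1 = (5 - 1.429)/100 = 0.03571 A
  P_R1 = I_R1² × R1 = (0.03571)² × 100 = 0.1276 W

Final answers:
1. V_1 = 1.429 V
2. I_R1 = 0.03571 A
3. P_R1 = 0.1276 W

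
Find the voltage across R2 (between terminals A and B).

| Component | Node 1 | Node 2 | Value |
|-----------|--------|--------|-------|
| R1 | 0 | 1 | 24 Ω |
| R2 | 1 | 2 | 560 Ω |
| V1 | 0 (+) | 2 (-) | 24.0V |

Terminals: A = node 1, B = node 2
R1 and R2 are in series across V1 (node 0 → node 1 → node 2), and the output A–B is taken across R2, so this is a voltage divider.
Series current: I = V1/(R1 + R2) = 24/(24 + 560) = 24/584 = 0.0411 A
V_R2 = I × R2 = V1 × R2/(R1 + R2) = 24 × 560/584 = 23.01 V

Final answer: 23.01 V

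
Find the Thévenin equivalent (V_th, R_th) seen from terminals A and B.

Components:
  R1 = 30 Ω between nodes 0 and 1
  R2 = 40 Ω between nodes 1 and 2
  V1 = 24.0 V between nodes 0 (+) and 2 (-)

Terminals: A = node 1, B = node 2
Step 1 — V_th is the open-circuit voltage V_A - V_B (nothing connected across the terminals).
Nodal analysis, taking node 2 as the 0 V reference.
Source V1 fixes V_0 = 24 V.
KCL at each unknown node (sum of currents leaving = 0; resistances in Ω):
  Node 1: (V_1 - 24)/30 + (V_1 - 0)/40 = 0
Collecting terms: 0.05833 × V_1 = 0.8  =>  V_1 = 13.71 V
V_th = V_1 - V_2 = 13.71 - 0 = 13.71 V
Step 2 — R_th: zero the source — replace V1 by a short circuit (node 2 merges into node 0) — and find the resistance seen between A (node 1) and B (node 0).
Reduce the network between node 1 (A) and node 0 (B) by series/parallel combination:
  Rp1 = R1 ‖ R2 (parallel, both between nodes 0 and 1) = 1/(1/30 + 1/40) = 17.14 Ω
R_th = 17.14 Ω

Final answer: V_th = 13.71 V, R_th = 17.14 Ω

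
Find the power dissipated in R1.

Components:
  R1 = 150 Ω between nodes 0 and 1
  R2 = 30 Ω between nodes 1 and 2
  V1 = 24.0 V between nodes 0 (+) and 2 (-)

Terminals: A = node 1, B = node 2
Nodal analysis, taking node 2 as the 0 V reference.
Source V1 fixes V_0 = 24 V.
KCL at each unknown node (sum of currents leaving = 0; resistances in Ω):
  Node 1: (V_1 - 24)/150 + (V_1 - 0)/30 = 0
Collecting terms: 0.04 × V_1 = 0.16  =>  V_1 = 4 V
I_R1 = (V_0 - V_1)/R1 = (24 - 4)/150 = 0.1333 A
P_R1 = I_R1² × R1 = (0.1333)² × 150 = 2.667 W

Final answer: 2.667 W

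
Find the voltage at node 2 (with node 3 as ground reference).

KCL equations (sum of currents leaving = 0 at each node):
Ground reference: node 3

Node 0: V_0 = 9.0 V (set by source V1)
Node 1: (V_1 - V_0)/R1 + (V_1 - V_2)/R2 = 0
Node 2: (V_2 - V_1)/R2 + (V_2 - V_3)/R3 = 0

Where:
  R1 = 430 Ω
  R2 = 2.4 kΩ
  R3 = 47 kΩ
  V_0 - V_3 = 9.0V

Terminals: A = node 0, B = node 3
Nodal analysis, taking node 3 as the 0 V reference.
Source V1 fixes V_0 = 9 V.
KCL at each unknown node (sum of currents leaving = 0; resistances in Ω):
  Node 1: (V_1 - 9)/430 + (V_1 - V_2)/2400 = 0
  Node 2: (V_2 - V_1)/2400 + (V_2 - 0)/47000 = 0
Collecting terms (coefficients in siemens):
  0.002742·V_1 - 0.0004167·V_2 = 0.02093
  0.0004379·V_2 - 0.0004167·V_1 = 0
Determinant D = (0.002742)(0.0004379) - (-0.0004167)(-0.0004167) = 0.000001027
V_1 = [(0.02093)(0.0004379) - (-0.0004167)(0)]/D = 8.922 V
V_2 = [(0.002742)(0) - (0.02093)(-0.0004167)]/D = 8.489 V
The requested potential is V_2 = 8.489 V.

Final answer: V_2 = 8.489 V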